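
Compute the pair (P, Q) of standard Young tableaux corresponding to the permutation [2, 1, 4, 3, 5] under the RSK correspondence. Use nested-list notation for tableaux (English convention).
Insert each entry of the permutation into P by Schensted row insertion, recording in Q the position of each new cell.

Insert 2: appended to row 1. P = [[2]].
Insert 1: 1 bumps 2 from row 1; 2 starts row 2. P = [[1], [2]].
Insert 4: appended to row 1. P = [[1, 4], [2]].
Insert 3: 3 bumps 4 from row 1; 4 appends to row 2. P = [[1, 3], [2, 4]].
Insert 5: appended to row 1. P = [[1, 3, 5], [2, 4]].

So P = [[1, 3, 5], [2, 4]], Q = [[1, 3, 5], [2, 4]].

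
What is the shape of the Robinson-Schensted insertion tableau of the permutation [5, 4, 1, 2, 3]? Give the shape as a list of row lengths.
[3, 1, 1]

Row-insert each entry into an empty tableau.

After inserting 5: P = [[5]].
After inserting 4: P = [[4], [5]].
After inserting 1: P = [[1], [4], [5]].
After inserting 2: P = [[1, 2], [4], [5]].
After inserting 3: P = [[1, 2, 3], [4], [5]].

The final insertion tableau P = [[1, 2, 3], [4], [5]] has shape [3, 1, 1].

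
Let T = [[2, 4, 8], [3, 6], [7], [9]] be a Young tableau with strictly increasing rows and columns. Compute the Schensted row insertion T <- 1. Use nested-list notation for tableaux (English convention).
In row 1, 1 replaces 2 (the leftmost entry greater than 1); 2 is bumped to row 2. In row 2, 2 replaces 3 (the leftmost entry greater than 2); 3 is bumped to row 3. In row 3, 3 replaces 7 (the leftmost entry greater than 3); 7 is bumped to row 4. In row 4, 7 replaces 9 (the leftmost entry greater than 7); 9 is bumped to row 5. 9 starts a new row 5. The new tableau is [[1, 4, 8], [2, 6], [3], [7], [9]].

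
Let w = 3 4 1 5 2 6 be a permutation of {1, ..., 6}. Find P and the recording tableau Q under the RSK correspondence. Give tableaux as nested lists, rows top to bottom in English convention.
Insert each entry of the permutation into P by Schensted row insertion, recording in Q the position of each new cell.

Insert 3: appended to row 1. P = [[3]], Q = [[1]].
Insert 4: appended to row 1. P = [[3, 4]], Q = [[1, 2]].
Insert 1: 1 bumps 3 from row 1; 3 starts row 2. P = [[1, 4], [3]], Q = [[1, 2], [3]].
Insert 5: appended to row 1. P = [[1, 4, 5], [3]], Q = [[1, 2, 4], [3]].
Insert 2: 2 bumps 4 from row 1; 4 appends to row 2. P = [[1, 2, 5], [3, 4]], Q = [[1, 2, 4], [3, 5]].
Insert 6: appended to row 1. P = [[1, 2, 5, 6], [3, 4]], Q = [[1, 2, 4, 6], [3, 5]].

So P = [[1, 2, 5, 6], [3, 4]], Q = [[1, 2, 4, 6], [3, 5]].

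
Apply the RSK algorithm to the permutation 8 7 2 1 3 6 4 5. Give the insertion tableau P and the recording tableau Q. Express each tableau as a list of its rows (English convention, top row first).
P = [[1, 3, 4, 5], [2, 6], [7], [8]], Q = [[1, 5, 6, 8], [2, 7], [3], [4]]

Insert each entry of the permutation into P by Schensted row insertion, recording in Q the position of each new cell.

Insert 8: appended to row 1. P = [[8]], Q = [[1]].
Insert 7: 7 bumps 8 from row 1; 8 starts row 2. P = [[7], [8]], Q = [[1], [2]].
Insert 2: 2 bumps 7 from row 1; 7 bumps 8 from row 2; 8 starts row 3. P = [[2], [7], [8]], Q = [[1], [2], [3]].
Insert 1: 1 bumps 2 from row 1; 2 bumps 7 from row 2; 7 bumps 8 from row 3; 8 starts row 4. P = [[1], [2], [7], [8]], Q = [[1], [2], [3], [4]].
Insert 3: appended to row 1. P = [[1, 3], [2], [7], [8]], Q = [[1, 5], [2], [3], [4]].
Insert 6: appended to row 1. P = [[1, 3, 6], [2], [7], [8]], Q = [[1, 5, 6], [2], [3], [4]].
Insert 4: 4 bumps 6 from row 1; 6 appends to row 2. P = [[1, 3, 4], [2, 6], [7], [8]], Q = [[1, 5, 6], [2, 7], [3], [4]].
Insert 5: appended to row 1. P = [[1, 3, 4, 5], [2, 6], [7], [8]], Q = [[1, 5, 6, 8], [2, 7], [3], [4]].

So P = [[1, 3, 4, 5], [2, 6], [7], [8]], Q = [[1, 5, 6, 8], [2, 7], [3], [4]].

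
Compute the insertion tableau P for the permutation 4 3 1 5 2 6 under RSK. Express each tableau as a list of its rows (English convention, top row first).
P = [[1, 2, 6], [3, 5], [4]]

Insert 4: appended to row 1. P = [[4]].
Insert 3: 3 bumps 4 from row 1; 4 starts row 2. P = [[3], [4]].
Insert 1: 1 bumps 3 from row 1; 3 bumps 4 from row 2; 4 starts row 3. P = [[1], [3], [4]].
Insert 5: appended to row 1. P = [[1, 5], [3], [4]].
Insert 2: 2 bumps 5 from row 1; 5 appends to row 2. P = [[1, 2], [3, 5], [4]].
Insert 6: appended to row 1. P = [[1, 2, 6], [3, 5], [4]].

So P = [[1, 2, 6], [3, 5], [4]].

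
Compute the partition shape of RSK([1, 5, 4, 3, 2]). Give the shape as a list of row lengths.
Row-insert each entry into an empty tableau.

After inserting 1: P = [[1]].
After inserting 5: P = [[1, 5]].
After inserting 4: P = [[1, 4], [5]].
After inserting 3: P = [[1, 3], [4], [5]].
After inserting 2: P = [[1, 2], [3], [4], [5]].

The final insertion tableau P = [[1, 2], [3], [4], [5]] has shape [2, 1, 1, 1].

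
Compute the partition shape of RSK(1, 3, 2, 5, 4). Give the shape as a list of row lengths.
RSK row insertion gives P = [[1, 2, 4], [3, 5]], which has shape [3, 2].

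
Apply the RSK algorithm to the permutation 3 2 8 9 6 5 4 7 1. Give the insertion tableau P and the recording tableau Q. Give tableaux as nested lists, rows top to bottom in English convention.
Insert each entry of the permutation into P by Schensted row insertion, recording in Q the position of each new cell.

Insert 3: appended to row 1. P = [[3]].
Insert 2: 2 bumps 3 from row 1; 3 starts row 2. P = [[2], [3]].
Insert 8: appended to row 1. P = [[2, 8], [3]].
Insert 9: appended to row 1. P = [[2, 8, 9], [3]].
Insert 6: 6 bumps 8 from row 1; 8 appends to row 2. P = [[2, 6, 9], [3, 8]].
Insert 5: 5 bumps 6 from row 1; 6 bumps 8 from row 2; 8 starts row 3. P = [[2, 5, 9], [3, 6], [8]].
Insert 4: 4 bumps 5 from row 1; 5 bumps 6 from row 2; 6 bumps 8 from row 3; 8 starts row 4. P = [[2, 4, 9], [3, 5], [6], [8]].
Insert 7: 7 bumps 9 from row 1; 9 appends to row 2. P = [[2, 4, 7], [3, 5, 9], [6], [8]].
Insert 1: 1 bumps 2 from row 1; 2 bumps 3 from row 2; 3 bumps 6 from row 3; 6 bumps 8 from row 4; 8 starts row 5. P = [[1, 4, 7], [2, 5, 9], [3], [6], [8]].

So P = [[1, 4, 7], [2, 5, 9], [3], [6], [8]], Q = [[1, 3, 4], [2, 5, 8], [6], [7], [9]].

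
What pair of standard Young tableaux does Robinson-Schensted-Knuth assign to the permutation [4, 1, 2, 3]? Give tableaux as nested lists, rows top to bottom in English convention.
P = [[1, 2, 3], [4]], Q = [[1, 3, 4], [2]]

Insert each entry of the permutation into P by Schensted row insertion, recording in Q the position of each new cell.

Insert 4: appended to row 1. P = [[4]].
Insert 1: 1 bumps 4 from row 1; 4 starts row 2. P = [[1], [4]].
Insert 2: appended to row 1. P = [[1, 2], [4]].
Insert 3: appended to row 1. P = [[1, 2, 3], [4]].

So P = [[1, 2, 3], [4]], Q = [[1, 3, 4], [2]].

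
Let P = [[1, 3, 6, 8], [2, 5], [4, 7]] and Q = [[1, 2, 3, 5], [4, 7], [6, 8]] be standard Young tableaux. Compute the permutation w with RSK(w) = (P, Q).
Reverse the RSK construction: for i from n down to 1, find the cell of Q containing i, remove the entry at that cell from P, and reverse-bump it up through P; the value ejected from row 1 is w(i).

Step i=8: Q has 8 at row 3, column 2; remove 7 from row 3 of P and reverse-bump: 7 enters row 2 and ejects 5; 5 enters row 1 and ejects 3. So w(8) = 3. P is now [[1, 5, 6, 8], [2, 7], [4]].
Step i=7: Q has 7 at row 2, column 2; remove 7 from row 2 of P and reverse-bump: 7 enters row 1 and ejects 6. So w(7) = 6. P is now [[1, 5, 7, 8], [2], [4]].
Step i=6: Q has 6 at row 3, column 1; remove 4 from row 3 of P and reverse-bump: 4 enters row 2 and ejects 2; 2 enters row 1 and ejects 1. So w(6) = 1. P is now [[2, 5, 7, 8], [4]].
Step i=5: Q has 5 at row 1, column 4; remove that cell from P, ejecting 8. So w(5) = 8. P is now [[2, 5, 7], [4]].
Step i=4: Q has 4 at row 2, column 1; remove 4 from row 2 of P and reverse-bump: 4 enters row 1 and ejects 2. So w(4) = 2. P is now [[4, 5, 7]].
Step i=3: Q has 3 at row 1, column 3; remove that cell from P, ejecting 7. So w(3) = 7. P is now [[4, 5]].
Step i=2: Q has 2 at row 1, column 2; remove that cell from P, ejecting 5. So w(2) = 5. P is now [[4]].
Step i=1: Q has 1 at row 1, column 1; remove that cell from P, ejecting 4. So w(1) = 4. P is now [].

So w = 4 5 7 2 8 1 6 3.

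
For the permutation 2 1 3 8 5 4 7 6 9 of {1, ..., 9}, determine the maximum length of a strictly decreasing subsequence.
3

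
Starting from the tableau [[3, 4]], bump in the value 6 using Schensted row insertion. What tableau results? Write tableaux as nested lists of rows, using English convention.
6 is larger than every entry of row 1, so it is appended to row 1. The new tableau is [[3, 4, 6]].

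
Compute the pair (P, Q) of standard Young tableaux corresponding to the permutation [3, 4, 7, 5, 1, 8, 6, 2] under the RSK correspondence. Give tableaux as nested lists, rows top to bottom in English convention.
Insert each entry of the permutation into P by Schensted row insertion, recording in Q the position of each new cell.

Insert 3: appended to row 1. P = [[3]], Q = [[1]].
Insert 4: appended to row 1. P = [[3, 4]], Q = [[1, 2]].
Insert 7: appended to row 1. P = [[3, 4, 7]], Q = [[1, 2, 3]].
Insert 5: 5 bumps 7 from row 1; 7 starts row 2. P = [[3, 4, 5], [7]], Q = [[1, 2, 3], [4]].
Insert 1: 1 bumps 3 from row 1; 3 bumps 7 from row 2; 7 starts row 3. P = [[1, 4, 5], [3], [7]], Q = [[1, 2, 3], [4], [5]].
Insert 8: appended to row 1. P = [[1, 4, 5, 8], [3], [7]], Q = [[1, 2, 3, 6], [4], [5]].
Insert 6: 6 bumps 8 from row 1; 8 appends to row 2. P = [[1, 4, 5, 6], [3, 8], [7]], Q = [[1, 2, 3, 6], [4, 7], [5]].
Insert 2: 2 bumps 4 from row 1; 4 bumps 8 from row 2; 8 appends to row 3. P = [[1, 2, 5, 6], [3, 4], [7, 8]], Q = [[1, 2, 3, 6], [4, 7], [5, 8]].

So P = [[1, 2, 5, 6], [3, 4], [7, 8]], Q = [[1, 2, 3, 6], [4, 7], [5, 8]].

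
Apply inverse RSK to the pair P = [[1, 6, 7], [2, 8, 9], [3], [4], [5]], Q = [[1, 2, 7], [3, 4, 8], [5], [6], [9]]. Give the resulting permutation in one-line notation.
5 8 4 6 3 2 9 7 1

Reverse RSK: for i = n, n-1, ..., 1, locate i in Q, remove the corresponding corner cell from P, and reverse-bump its entry up through P; the value ejected from row 1 is w(i).

So w = 5 8 4 6 3 2 9 7 1.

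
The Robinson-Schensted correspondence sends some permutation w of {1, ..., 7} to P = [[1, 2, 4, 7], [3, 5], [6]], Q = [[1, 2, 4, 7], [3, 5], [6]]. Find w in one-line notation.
Reverse the RSK construction: for i from n down to 1, find the cell of Q containing i, remove the entry at that cell from P, and reverse-bump it up through P; the value ejected from row 1 is w(i).

Step i=7: Q has 7 at row 1, column 4; remove that cell from P, ejecting 7. So w(7) = 7. P is now [[1, 2, 4], [3, 5], [6]].
Step i=6: Q has 6 at row 3, column 1; remove 6 from row 3 of P and reverse-bump: 6 enters row 2 and ejects 5; 5 enters row 1 and ejects 4. So w(6) = 4. P is now [[1, 2, 5], [3, 6]].
Step i=5: Q has 5 at row 2, column 2; remove 6 from row 2 of P and reverse-bump: 6 enters row 1 and ejects 5. So w(5) = 5. P is now [[1, 2, 6], [3]].
Step i=4: Q has 4 at row 1, column 3; remove that cell from P, ejecting 6. So w(4) = 6. P is now [[1, 2], [3]].
Step i=3: Q has 3 at row 2, column 1; remove 3 from row 2 of P and reverse-bump: 3 enters row 1 and ejects 2. So w(3) = 2. P is now [[1, 3]].
Step i=2: Q has 2 at row 1, column 2; remove that cell from P, ejecting 3. So w(2) = 3. P is now [[1]].
Step i=1: Q has 1 at row 1, column 1; remove that cell from P, ejecting 1. So w(1) = 1. P is now [].

So w = 1 3 2 6 5 4 7.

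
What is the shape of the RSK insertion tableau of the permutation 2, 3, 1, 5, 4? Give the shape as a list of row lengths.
Row-insert each entry into an empty tableau.

After inserting 2: P = [[2]].
After inserting 3: P = [[2, 3]].
After inserting 1: P = [[1, 3], [2]].
After inserting 5: P = [[1, 3, 5], [2]].
After inserting 4: P = [[1, 3, 4], [2, 5]].

The final insertion tableau P = [[1, 3, 4], [2, 5]] has shape [3, 2].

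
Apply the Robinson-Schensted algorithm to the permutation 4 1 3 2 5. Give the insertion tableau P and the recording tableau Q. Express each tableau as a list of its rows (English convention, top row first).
P = [[1, 2, 5], [3], [4]], Q = [[1, 3, 5], [2], [4]]

Insert each entry of the permutation into P by Schensted row insertion, recording in Q the position of each new cell.

Insert 4: appended to row 1. P = [[4]], Q = [[1]].
Insert 1: 1 bumps 4 from row 1; 4 starts row 2. P = [[1], [4]], Q = [[1], [2]].
Insert 3: appended to row 1. P = [[1, 3], [4]], Q = [[1, 3], [2]].
Insert 2: 2 bumps 3 from row 1; 3 bumps 4 from row 2; 4 starts row 3. P = [[1, 2], [3], [4]], Q = [[1, 3], [2], [4]].
Insert 5: appended to row 1. P = [[1, 2, 5], [3], [4]], Q = [[1, 3, 5], [2], [4]].

So P = [[1, 2, 5], [3], [4]], Q = [[1, 3, 5], [2], [4]].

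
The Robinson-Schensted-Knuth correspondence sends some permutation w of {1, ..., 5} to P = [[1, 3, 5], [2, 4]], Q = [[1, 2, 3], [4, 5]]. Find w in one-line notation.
2 4 5 1 3

Reverse the RSK construction: for i from n down to 1, find the cell of Q containing i, remove the entry at that cell from P, and reverse-bump it up through P; the value ejected from row 1 is w(i).

Step i=5: Q has 5 at row 2, column 2; remove 4 from row 2 of P and reverse-bump: 4 enters row 1 and ejects 3. So w(5) = 3. P is now [[1, 4, 5], [2]].
Step i=4: Q has 4 at row 2, column 1; remove 2 from row 2 of P and reverse-bump: 2 enters row 1 and ejects 1. So w(4) = 1. P is now [[2, 4, 5]].
Step i=3: Q has 3 at row 1, column 3; remove that cell from P, ejecting 5. So w(3) = 5. P is now [[2, 4]].
Step i=2: Q has 2 at row 1, column 2; remove that cell from P, ejecting 4. So w(2) = 4. P is now [[2]].
Step i=1: Q has 1 at row 1, column 1; remove that cell from P, ejecting 2. So w(1) = 2. P is now [].

So w = 2 4 5 1 3.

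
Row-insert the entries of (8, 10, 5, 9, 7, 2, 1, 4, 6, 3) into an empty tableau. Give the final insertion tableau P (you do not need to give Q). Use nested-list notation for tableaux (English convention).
P = [[1, 3, 6], [2, 4], [5, 7], [8, 9], [10]]

Insert 8: appended to row 1. P = [[8]].
Insert 10: appended to row 1. P = [[8, 10]].
Insert 5: 5 bumps 8 from row 1; 8 starts row 2. P = [[5, 10], [8]].
Insert 9: 9 bumps 10 from row 1; 10 appends to row 2. P = [[5, 9], [8, 10]].
Insert 7: 7 bumps 9 from row 1; 9 bumps 10 from row 2; 10 starts row 3. P = [[5, 7], [8, 9], [10]].
Insert 2: 2 bumps 5 from row 1; 5 bumps 8 from row 2; 8 bumps 10 from row 3; 10 starts row 4. P = [[2, 7], [5, 9], [8], [10]].
Insert 1: 1 bumps 2 from row 1; 2 bumps 5 from row 2; 5 bumps 8 from row 3; 8 bumps 10 from row 4; 10 starts row 5. P = [[1, 7], [2, 9], [5], [8], [10]].
Insert 4: 4 bumps 7 from row 1; 7 bumps 9 from row 2; 9 appends to row 3. P = [[1, 4], [2, 7], [5, 9], [8], [10]].
Insert 6: appended to row 1. P = [[1, 4, 6], [2, 7], [5, 9], [8], [10]].
Insert 3: 3 bumps 4 from row 1; 4 bumps 7 from row 2; 7 bumps 9 from row 3; 9 appends to row 4. P = [[1, 3, 6], [2, 4], [5, 7], [8, 9], [10]].

So P = [[1, 3, 6], [2, 4], [5, 7], [8, 9], [10]].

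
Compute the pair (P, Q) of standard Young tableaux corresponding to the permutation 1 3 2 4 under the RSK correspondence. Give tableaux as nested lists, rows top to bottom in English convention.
Insert each entry of the permutation into P by Schensted row insertion, recording in Q the position of each new cell.

Insert 1: appended to row 1. P = [[1]].
Insert 3: appended to row 1. P = [[1, 3]].
Insert 2: 2 bumps 3 from row 1; 3 starts row 2. P = [[1, 2], [3]].
Insert 4: appended to row 1. P = [[1, 2, 4], [3]].

So P = [[1, 2, 4], [3]], Q = [[1, 2, 4], [3]].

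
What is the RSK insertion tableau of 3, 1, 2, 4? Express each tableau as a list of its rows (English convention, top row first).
P = [[1, 2, 4], [3]]

After inserting 3: P = [[3]].
After inserting 1: P = [[1], [3]].
After inserting 2: P = [[1, 2], [3]].
After inserting 4: P = [[1, 2, 4], [3]].

So P = [[1, 2, 4], [3]].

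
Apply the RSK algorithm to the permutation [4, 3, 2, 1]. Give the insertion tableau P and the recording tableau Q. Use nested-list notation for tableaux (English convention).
Insert each entry of the permutation into P by Schensted row insertion, recording in Q the position of each new cell.

Insert 4: appended to row 1. P = [[4]].
Insert 3: 3 bumps 4 from row 1; 4 starts row 2. P = [[3], [4]].
Insert 2: 2 bumps 3 from row 1; 3 bumps 4 from row 2; 4 starts row 3. P = [[2], [3], [4]].
Insert 1: 1 bumps 2 from row 1; 2 bumps 3 from row 2; 3 bumps 4 from row 3; 4 starts row 4. P = [[1], [2], [3], [4]].

So P = [[1], [2], [3], [4]], Q = [[1], [2], [3], [4]].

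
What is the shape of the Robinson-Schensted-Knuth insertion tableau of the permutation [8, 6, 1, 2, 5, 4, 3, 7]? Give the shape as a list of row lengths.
[4, 1, 1, 1, 1]

Row-insert each entry into an empty tableau.

After inserting 8: P = [[8]].
After inserting 6: P = [[6], [8]].
After inserting 1: P = [[1], [6], [8]].
After inserting 2: P = [[1, 2], [6], [8]].
After inserting 5: P = [[1, 2, 5], [6], [8]].
After inserting 4: P = [[1, 2, 4], [5], [6], [8]].
After inserting 3: P = [[1, 2, 3], [4], [5], [6], [8]].
After inserting 7: P = [[1, 2, 3, 7], [4], [5], [6], [8]].

The final insertion tableau P = [[1, 2, 3, 7], [4], [5], [6], [8]] has shape [4, 1, 1, 1, 1].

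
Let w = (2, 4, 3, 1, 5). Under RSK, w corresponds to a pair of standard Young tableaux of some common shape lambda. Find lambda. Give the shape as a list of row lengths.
Row-insert each entry into an empty tableau.

After inserting 2: P = [[2]].
After inserting 4: P = [[2, 4]].
After inserting 3: P = [[2, 3], [4]].
After inserting 1: P = [[1, 3], [2], [4]].
After inserting 5: P = [[1, 3, 5], [2], [4]].

The final insertion tableau P = [[1, 3, 5], [2], [4]] has shape [3, 1, 1].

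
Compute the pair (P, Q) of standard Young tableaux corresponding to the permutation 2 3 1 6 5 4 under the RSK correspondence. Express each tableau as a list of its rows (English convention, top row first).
Insert each entry of the permutation into P by Schensted row insertion, recording in Q the position of each new cell.

Insert 2: appended to row 1. P = [[2]], Q = [[1]].
Insert 3: appended to row 1. P = [[2, 3]], Q = [[1, 2]].
Insert 1: 1 bumps 2 from row 1; 2 starts row 2. P = [[1, 3], [2]], Q = [[1, 2], [3]].
Insert 6: appended to row 1. P = [[1, 3, 6], [2]], Q = [[1, 2, 4], [3]].
Insert 5: 5 bumps 6 from row 1; 6 appends to row 2. P = [[1, 3, 5], [2, 6]], Q = [[1, 2, 4], [3, 5]].
Insert 4: 4 bumps 5 from row 1; 5 bumps 6 from row 2; 6 starts row 3. P = [[1, 3, 4], [2, 5], [6]], Q = [[1, 2, 4], [3, 5], [6]].

So P = [[1, 3, 4], [2, 5], [6]], Q = [[1, 2, 4], [3, 5], [6]].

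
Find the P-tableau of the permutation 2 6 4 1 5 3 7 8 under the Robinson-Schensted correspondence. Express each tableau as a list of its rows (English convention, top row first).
P = [[1, 3, 5, 7, 8], [2, 4], [6]]

Insert 2: appended to row 1. P = [[2]].
Insert 6: appended to row 1. P = [[2, 6]].
Insert 4: 4 bumps 6 from row 1; 6 starts row 2. P = [[2, 4], [6]].
Insert 1: 1 bumps 2 from row 1; 2 bumps 6 from row 2; 6 starts row 3. P = [[1, 4], [2], [6]].
Insert 5: appended to row 1. P = [[1, 4, 5], [2], [6]].
Insert 3: 3 bumps 4 from row 1; 4 appends to row 2. P = [[1, 3, 5], [2, 4], [6]].
Insert 7: appended to row 1. P = [[1, 3, 5, 7], [2, 4], [6]].
Insert 8: appended to row 1. P = [[1, 3, 5, 7, 8], [2, 4], [6]].

So P = [[1, 3, 5, 7, 8], [2, 4], [6]].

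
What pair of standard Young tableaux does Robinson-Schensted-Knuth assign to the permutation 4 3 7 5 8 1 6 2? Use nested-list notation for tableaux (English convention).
Insert each entry of the permutation into P by Schensted row insertion, recording in Q the position of each new cell.

After inserting 4: P = [[4]].
After inserting 3: P = [[3], [4]].
After inserting 7: P = [[3, 7], [4]].
After inserting 5: P = [[3, 5], [4, 7]].
After inserting 8: P = [[3, 5, 8], [4, 7]].
After inserting 1: P = [[1, 5, 8], [3, 7], [4]].
After inserting 6: P = [[1, 5, 6], [3, 7, 8], [4]].
After inserting 2: P = [[1, 2, 6], [3, 5, 8], [4, 7]].

So P = [[1, 2, 6], [3, 5, 8], [4, 7]], Q = [[1, 3, 5], [2, 4, 7], [6, 8]].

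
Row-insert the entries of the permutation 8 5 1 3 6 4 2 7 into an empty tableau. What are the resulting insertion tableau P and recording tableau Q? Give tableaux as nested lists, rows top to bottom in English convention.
P = [[1, 2, 4, 7], [3, 6], [5], [8]], Q = [[1, 4, 5, 8], [2, 6], [3], [7]]

Insert each entry of the permutation into P by Schensted row insertion, recording in Q the position of each new cell.

Insert 8: appended to row 1. P = [[8]].
Insert 5: 5 bumps 8 from row 1; 8 starts row 2. P = [[5], [8]].
Insert 1: 1 bumps 5 from row 1; 5 bumps 8 from row 2; 8 starts row 3. P = [[1], [5], [8]].
Insert 3: appended to row 1. P = [[1, 3], [5], [8]].
Insert 6: appended to row 1. P = [[1, 3, 6], [5], [8]].
Insert 4: 4 bumps 6 from row 1; 6 appends to row 2. P = [[1, 3, 4], [5, 6], [8]].
Insert 2: 2 bumps 3 from row 1; 3 bumps 5 from row 2; 5 bumps 8 from row 3; 8 starts row 4. P = [[1, 2, 4], [3, 6], [5], [8]].
Insert 7: appended to row 1. P = [[1, 2, 4, 7], [3, 6], [5], [8]].

So P = [[1, 2, 4, 7], [3, 6], [5], [8]], Q = [[1, 4, 5, 8], [2, 6], [3], [7]].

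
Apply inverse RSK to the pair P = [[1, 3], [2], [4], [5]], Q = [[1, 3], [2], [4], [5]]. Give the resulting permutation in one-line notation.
5 2 4 3 1

Reverse the RSK construction: for i from n down to 1, find the cell of Q containing i, remove the entry at that cell from P, and reverse-bump it up through P; the value ejected from row 1 is w(i).

Step i=5: Q has 5 at row 4, column 1; remove 5 from row 4 of P and reverse-bump: 5 enters row 3 and ejects 4; 4 enters row 2 and ejects 2; 2 enters row 1 and ejects 1. So w(5) = 1. P is now [[2, 3], [4], [5]].
Step i=4: Q has 4 at row 3, column 1; remove 5 from row 3 of P and reverse-bump: 5 enters row 2 and ejects 4; 4 enters row 1 and ejects 3. So w(4) = 3. P is now [[2, 4], [5]].
Step i=3: Q has 3 at row 1, column 2; remove that cell from P, ejecting 4. So w(3) = 4. P is now [[2], [5]].
Step i=2: Q has 2 at row 2, column 1; remove 5 from row 2 of P and reverse-bump: 5 enters row 1 and ejects 2. So w(2) = 2. P is now [[5]].
Step i=1: Q has 1 at row 1, column 1; remove that cell from P, ejecting 5. So w(1) = 5. P is now [].

So w = 5 2 4 3 1.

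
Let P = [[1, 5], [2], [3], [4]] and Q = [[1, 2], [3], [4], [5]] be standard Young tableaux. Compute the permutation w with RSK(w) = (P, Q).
Reverse the RSK construction: for i from n down to 1, find the cell of Q containing i, remove the entry at that cell from P, and reverse-bump it up through P; the value ejected from row 1 is w(i).

Step i=5: Q has 5 at row 4, column 1; remove 4 from row 4 of P and reverse-bump: 4 enters row 3 and ejects 3; 3 enters row 2 and ejects 2; 2 enters row 1 and ejects 1. So w(5) = 1. P is now [[2, 5], [3], [4]].
Step i=4: Q has 4 at row 3, column 1; remove 4 from row 3 of P and reverse-bump: 4 enters row 2 and ejects 3; 3 enters row 1 and ejects 2. So w(4) = 2. P is now [[3, 5], [4]].
Step i=3: Q has 3 at row 2, column 1; remove 4 from row 2 of P and reverse-bump: 4 enters row 1 and ejects 3. So w(3) = 3. P is now [[4, 5]].
Step i=2: Q has 2 at row 1, column 2; remove that cell from P, ejecting 5. So w(2) = 5. P is now [[4]].
Step i=1: Q has 1 at row 1, column 1; remove that cell from P, ejecting 4. So w(1) = 4. P is now [].

So w = 4 5 3 2 1.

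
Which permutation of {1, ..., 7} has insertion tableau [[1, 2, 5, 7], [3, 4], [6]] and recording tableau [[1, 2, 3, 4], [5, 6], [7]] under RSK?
Reverse the RSK construction: for i from n down to 1, find the cell of Q containing i, remove the entry at that cell from P, and reverse-bump it up through P; the value ejected from row 1 is w(i).

Step i=7: Q has 7 at row 3, column 1; remove 6 from row 3 of P and reverse-bump: 6 enters row 2 and ejects 4; 4 enters row 1 and ejects 2. So w(7) = 2. P is now [[1, 4, 5, 7], [3, 6]].
Step i=6: Q has 6 at row 2, column 2; remove 6 from row 2 of P and reverse-bump: 6 enters row 1 and ejects 5. So w(6) = 5. P is now [[1, 4, 6, 7], [3]].
Step i=5: Q has 5 at row 2, column 1; remove 3 from row 2 of P and reverse-bump: 3 enters row 1 and ejects 1. So w(5) = 1. P is now [[3, 4, 6, 7]].
Step i=4: Q has 4 at row 1, column 4; remove that cell from P, ejecting 7. So w(4) = 7. P is now [[3, 4, 6]].
Step i=3: Q has 3 at row 1, column 3; remove that cell from P, ejecting 6. So w(3) = 6. P is now [[3, 4]].
Step i=2: Q has 2 at row 1, column 2; remove that cell from P, ejecting 4. So w(2) = 4. P is now [[3]].
Step i=1: Q has 1 at row 1, column 1; remove that cell from P, ejecting 3. So w(1) = 3. P is now [].

So w = 3 4 6 7 1 5 2.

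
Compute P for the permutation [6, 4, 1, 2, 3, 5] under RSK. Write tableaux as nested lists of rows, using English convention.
P = [[1, 2, 3, 5], [4], [6]]

Insert 6: appended to row 1. P = [[6]].
Insert 4: 4 bumps 6 from row 1; 6 starts row 2. P = [[4], [6]].
Insert 1: 1 bumps 4 from row 1; 4 bumps 6 from row 2; 6 starts row 3. P = [[1], [4], [6]].
Insert 2: appended to row 1. P = [[1, 2], [4], [6]].
Insert 3: appended to row 1. P = [[1, 2, 3], [4], [6]].
Insert 5: appended to row 1. P = [[1, 2, 3, 5], [4], [6]].

So P = [[1, 2, 3, 5], [4], [6]].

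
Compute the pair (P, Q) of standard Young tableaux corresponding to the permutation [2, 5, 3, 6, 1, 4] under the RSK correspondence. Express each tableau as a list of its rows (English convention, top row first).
P = [[1, 3, 4], [2, 6], [5]], Q = [[1, 2, 4], [3, 6], [5]]

Insert each entry of the permutation into P by Schensted row insertion, recording in Q the position of each new cell.

Insert 2: appended to row 1. P = [[2]].
Insert 5: appended to row 1. P = [[2, 5]].
Insert 3: 3 bumps 5 from row 1; 5 starts row 2. P = [[2, 3], [5]].
Insert 6: appended to row 1. P = [[2, 3, 6], [5]].
Insert 1: 1 bumps 2 from row 1; 2 bumps 5 from row 2; 5 starts row 3. P = [[1, 3, 6], [2], [5]].
Insert 4: 4 bumps 6 from row 1; 6 appends to row 2. P = [[1, 3, 4], [2, 6], [5]].

So P = [[1, 3, 4], [2, 6], [5]], Q = [[1, 2, 4], [3, 6], [5]].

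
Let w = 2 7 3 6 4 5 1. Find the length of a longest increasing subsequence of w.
4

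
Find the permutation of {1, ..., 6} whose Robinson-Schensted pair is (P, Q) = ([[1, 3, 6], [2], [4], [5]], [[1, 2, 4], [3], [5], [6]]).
2 5 4 6 3 1

Reverse the RSK construction: for i from n down to 1, find the cell of Q containing i, remove the entry at that cell from P, and reverse-bump it up through P; the value ejected from row 1 is w(i).

Step i=6: Q has 6 at row 4, column 1; remove 5 from row 4 of P and reverse-bump: 5 enters row 3 and ejects 4; 4 enters row 2 and ejects 2; 2 enters row 1 and ejects 1. So w(6) = 1. P is now [[2, 3, 6], [4], [5]].
Step i=5: Q has 5 at row 3, column 1; remove 5 from row 3 of P and reverse-bump: 5 enters row 2 and ejects 4; 4 enters row 1 and ejects 3. So w(5) = 3. P is now [[2, 4, 6], [5]].
Step i=4: Q has 4 at row 1, column 3; remove that cell from P, ejecting 6. So w(4) = 6. P is now [[2, 4], [5]].
Step i=3: Q has 3 at row 2, column 1; remove 5 from row 2 of P and reverse-bump: 5 enters row 1 and ejects 4. So w(3) = 4. P is now [[2, 5]].
Step i=2: Q has 2 at row 1, column 2; remove that cell from P, ejecting 5. So w(2) = 5. P is now [[2]].
Step i=1: Q has 1 at row 1, column 1; remove that cell from P, ejecting 2. So w(1) = 2. P is now [].

So w = 2 5 4 6 3 1.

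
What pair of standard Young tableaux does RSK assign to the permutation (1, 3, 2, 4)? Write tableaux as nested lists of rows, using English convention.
Insert each entry of the permutation into P by Schensted row insertion, recording in Q the position of each new cell.

Insert 1: appended to row 1. P = [[1]].
Insert 3: appended to row 1. P = [[1, 3]].
Insert 2: 2 bumps 3 from row 1; 3 starts row 2. P = [[1, 2], [3]].
Insert 4: appended to row 1. P = [[1, 2, 4], [3]].

So P = [[1, 2, 4], [3]], Q = [[1, 2, 4], [3]].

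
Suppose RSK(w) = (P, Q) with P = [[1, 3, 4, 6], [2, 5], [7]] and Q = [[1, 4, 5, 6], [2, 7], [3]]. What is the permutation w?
7 2 1 3 5 6 4

Reverse the RSK construction: for i from n down to 1, find the cell of Q containing i, remove the entry at that cell from P, and reverse-bump it up through P; the value ejected from row 1 is w(i).

Step i=7: Q has 7 at row 2, column 2; remove 5 from row 2 of P and reverse-bump: 5 enters row 1 and ejects 4. So w(7) = 4. P is now [[1, 3, 5, 6], [2], [7]].
Step i=6: Q has 6 at row 1, column 4; remove that cell from P, ejecting 6. So w(6) = 6. P is now [[1, 3, 5], [2], [7]].
Step i=5: Q has 5 at row 1, column 3; remove that cell from P, ejecting 5. So w(5) = 5. P is now [[1, 3], [2], [7]].
Step i=4: Q has 4 at row 1, column 2; remove that cell from P, ejecting 3. So w(4) = 3. P is now [[1], [2], [7]].
Step i=3: Q has 3 at row 3, column 1; remove 7 from row 3 of P and reverse-bump: 7 enters row 2 and ejects 2; 2 enters row 1 and ejects 1. So w(3) = 1. P is now [[2], [7]].
Step i=2: Q has 2 at row 2, column 1; remove 7 from row 2 of P and reverse-bump: 7 enters row 1 and ejects 2. So w(2) = 2. P is now [[7]].
Step i=1: Q has 1 at row 1, column 1; remove that cell from P, ejecting 7. So w(1) = 7. P is now [].

So w = 7 2 1 3 5 6 4.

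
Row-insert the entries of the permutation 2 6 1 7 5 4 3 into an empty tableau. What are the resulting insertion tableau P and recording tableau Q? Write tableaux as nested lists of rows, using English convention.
Insert each entry of the permutation into P by Schensted row insertion, recording in Q the position of each new cell.

Insert 2: appended to row 1. P = [[2]].
Insert 6: appended to row 1. P = [[2, 6]].
Insert 1: 1 bumps 2 from row 1; 2 starts row 2. P = [[1, 6], [2]].
Insert 7: appended to row 1. P = [[1, 6, 7], [2]].
Insert 5: 5 bumps 6 from row 1; 6 appends to row 2. P = [[1, 5, 7], [2, 6]].
Insert 4: 4 bumps 5 from row 1; 5 bumps 6 from row 2; 6 starts row 3. P = [[1, 4, 7], [2, 5], [6]].
Insert 3: 3 bumps 4 from row 1; 4 bumps 5 from row 2; 5 bumps 6 from row 3; 6 starts row 4. P = [[1, 3, 7], [2, 4], [5], [6]].

So P = [[1, 3, 7], [2, 4], [5], [6]], Q = [[1, 2, 4], [3, 5], [6], [7]].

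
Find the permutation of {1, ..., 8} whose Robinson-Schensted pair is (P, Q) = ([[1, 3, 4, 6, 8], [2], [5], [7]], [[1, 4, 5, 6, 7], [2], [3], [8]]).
7 5 2 3 4 6 8 1

Reverse the RSK construction: for i from n down to 1, find the cell of Q containing i, remove the entry at that cell from P, and reverse-bump it up through P; the value ejected from row 1 is w(i).

Step i=8: Q has 8 at row 4, column 1; remove 7 from row 4 of P and reverse-bump: 7 enters row 3 and ejects 5; 5 enters row 2 and ejects 2; 2 enters row 1 and ejects 1. So w(8) = 1. P is now [[2, 3, 4, 6, 8], [5], [7]].
Step i=7: Q has 7 at row 1, column 5; remove that cell from P, ejecting 8. So w(7) = 8. P is now [[2, 3, 4, 6], [5], [7]].
Step i=6: Q has 6 at row 1, column 4; remove that cell from P, ejecting 6. So w(6) = 6. P is now [[2, 3, 4], [5], [7]].
Step i=5: Q has 5 at row 1, column 3; remove that cell from P, ejecting 4. So w(5) = 4. P is now [[2, 3], [5], [7]].
Step i=4: Q has 4 at row 1, column 2; remove that cell from P, ejecting 3. So w(4) = 3. P is now [[2], [5], [7]].
Step i=3: Q has 3 at row 3, column 1; remove 7 from row 3 of P and reverse-bump: 7 enters row 2 and ejects 5; 5 enters row 1 and ejects 2. So w(3) = 2. P is now [[5], [7]].
Step i=2: Q has 2 at row 2, column 1; remove 7 from row 2 of P and reverse-bump: 7 enters row 1 and ejects 5. So w(2) = 5. P is now [[7]].
Step i=1: Q has 1 at row 1, column 1; remove that cell from P, ejecting 7. So w(1) = 7. P is now [].

So w = 7 5 2 3 4 6 8 1.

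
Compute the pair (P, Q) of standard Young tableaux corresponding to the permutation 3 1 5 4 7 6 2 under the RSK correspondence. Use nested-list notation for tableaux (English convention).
P = [[1, 2, 6], [3, 4, 7], [5]], Q = [[1, 3, 5], [2, 4, 6], [7]]

Insert each entry of the permutation into P by Schensted row insertion, recording in Q the position of each new cell.

Insert 3: appended to row 1. P = [[3]].
Insert 1: 1 bumps 3 from row 1; 3 starts row 2. P = [[1], [3]].
Insert 5: appended to row 1. P = [[1, 5], [3]].
Insert 4: 4 bumps 5 from row 1; 5 appends to row 2. P = [[1, 4], [3, 5]].
Insert 7: appended to row 1. P = [[1, 4, 7], [3, 5]].
Insert 6: 6 bumps 7 from row 1; 7 appends to row 2. P = [[1, 4, 6], [3, 5, 7]].
Insert 2: 2 bumps 4 from row 1; 4 bumps 5 from row 2; 5 starts row 3. P = [[1, 2, 6], [3, 4, 7], [5]].

So P = [[1, 2, 6], [3, 4, 7], [5]], Q = [[1, 3, 5], [2, 4, 6], [7]].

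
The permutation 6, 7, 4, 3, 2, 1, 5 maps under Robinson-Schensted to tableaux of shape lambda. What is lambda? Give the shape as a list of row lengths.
Row-insert each entry into an empty tableau.

After inserting 6: P = [[6]].
After inserting 7: P = [[6, 7]].
After inserting 4: P = [[4, 7], [6]].
After inserting 3: P = [[3, 7], [4], [6]].
After inserting 2: P = [[2, 7], [3], [4], [6]].
After inserting 1: P = [[1, 7], [2], [3], [4], [6]].
After inserting 5: P = [[1, 5], [2, 7], [3], [4], [6]].

The final insertion tableau P = [[1, 5], [2, 7], [3], [4], [6]] has shape [2, 2, 1, 1, 1].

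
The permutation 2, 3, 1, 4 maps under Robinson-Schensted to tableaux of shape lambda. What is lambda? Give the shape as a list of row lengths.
Row-insert each entry into an empty tableau.

After inserting 2: P = [[2]].
After inserting 3: P = [[2, 3]].
After inserting 1: P = [[1, 3], [2]].
After inserting 4: P = [[1, 3, 4], [2]].

The final insertion tableau P = [[1, 3, 4], [2]] has shape [3, 1].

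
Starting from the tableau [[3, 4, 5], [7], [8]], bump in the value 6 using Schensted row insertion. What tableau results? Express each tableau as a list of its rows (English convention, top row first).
[[3, 4, 5, 6], [7], [8]]

6 is larger than every entry of row 1, so it is appended to row 1. The new tableau is [[3, 4, 5, 6], [7], [8]].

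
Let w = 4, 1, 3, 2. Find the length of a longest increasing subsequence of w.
2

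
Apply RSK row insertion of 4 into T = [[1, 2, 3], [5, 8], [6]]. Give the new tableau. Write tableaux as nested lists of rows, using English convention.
[[1, 2, 3, 4], [5, 8], [6]]

4 is larger than every entry of row 1, so it is appended to row 1. The new tableau is [[1, 2, 3, 4], [5, 8], [6]].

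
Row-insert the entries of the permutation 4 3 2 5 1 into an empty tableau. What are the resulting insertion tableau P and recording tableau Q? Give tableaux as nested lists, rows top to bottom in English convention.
P = [[1, 5], [2], [3], [4]], Q = [[1, 4], [2], [3], [5]]

Insert each entry of the permutation into P by Schensted row insertion, recording in Q the position of each new cell.

After inserting 4: P = [[4]].
After inserting 3: P = [[3], [4]].
After inserting 2: P = [[2], [3], [4]].
After inserting 5: P = [[2, 5], [3], [4]].
After inserting 1: P = [[1, 5], [2], [3], [4]].

So P = [[1, 5], [2], [3], [4]], Q = [[1, 4], [2], [3], [5]].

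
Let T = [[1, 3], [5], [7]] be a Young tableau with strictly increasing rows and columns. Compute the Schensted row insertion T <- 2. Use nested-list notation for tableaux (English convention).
In row 1, 2 replaces 3 (the leftmost entry greater than 2); 3 is bumped to row 2. In row 2, 3 replaces 5 (the leftmost entry greater than 3); 5 is bumped to row 3. In row 3, 5 replaces 7 (the leftmost entry greater than 5); 7 is bumped to row 4. 7 starts a new row 4. The new tableau is [[1, 2], [3], [5], [7]].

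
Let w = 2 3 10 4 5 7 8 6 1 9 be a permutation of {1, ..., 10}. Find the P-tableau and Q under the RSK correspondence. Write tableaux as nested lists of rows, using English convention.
P = [[1, 3, 4, 5, 6, 8, 9], [2], [7], [10]], Q = [[1, 2, 3, 5, 6, 7, 10], [4], [8], [9]]

Insert each entry of the permutation into P by Schensted row insertion, recording in Q the position of each new cell.

Insert 2: appended to row 1. P = [[2]].
Insert 3: appended to row 1. P = [[2, 3]].
Insert 10: appended to row 1. P = [[2, 3, 10]].
Insert 4: 4 bumps 10 from row 1; 10 starts row 2. P = [[2, 3, 4], [10]].
Insert 5: appended to row 1. P = [[2, 3, 4, 5], [10]].
Insert 7: appended to row 1. P = [[2, 3, 4, 5, 7], [10]].
Insert 8: appended to row 1. P = [[2, 3, 4, 5, 7, 8], [10]].
Insert 6: 6 bumps 7 from row 1; 7 bumps 10 from row 2; 10 starts row 3. P = [[2, 3, 4, 5, 6, 8], [7], [10]].
Insert 1: 1 bumps 2 from row 1; 2 bumps 7 from row 2; 7 bumps 10 from row 3; 10 starts row 4. P = [[1, 3, 4, 5, 6, 8], [2], [7], [10]].
Insert 9: appended to row 1. P = [[1, 3, 4, 5, 6, 8, 9], [2], [7], [10]].

So P = [[1, 3, 4, 5, 6, 8, 9], [2], [7], [10]], Q = [[1, 2, 3, 5, 6, 7, 10], [4], [8], [9]].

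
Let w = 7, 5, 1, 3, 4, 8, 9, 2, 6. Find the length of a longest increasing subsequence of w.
5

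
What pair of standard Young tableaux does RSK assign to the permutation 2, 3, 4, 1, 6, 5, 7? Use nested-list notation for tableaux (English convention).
Insert each entry of the permutation into P by Schensted row insertion, recording in Q the position of each new cell.

Insert 2: appended to row 1. P = [[2]], Q = [[1]].
Insert 3: appended to row 1. P = [[2, 3]], Q = [[1, 2]].
Insert 4: appended to row 1. P = [[2, 3, 4]], Q = [[1, 2, 3]].
Insert 1: 1 bumps 2 from row 1; 2 starts row 2. P = [[1, 3, 4], [2]], Q = [[1, 2, 3], [4]].
Insert 6: appended to row 1. P = [[1, 3, 4, 6], [2]], Q = [[1, 2, 3, 5], [4]].
Insert 5: 5 bumps 6 from row 1; 6 appends to row 2. P = [[1, 3, 4, 5], [2, 6]], Q = [[1, 2, 3, 5], [4, 6]].
Insert 7: appended to row 1. P = [[1, 3, 4, 5, 7], [2, 6]], Q = [[1, 2, 3, 5, 7], [4, 6]].

So P = [[1, 3, 4, 5, 7], [2, 6]], Q = [[1, 2, 3, 5, 7], [4, 6]].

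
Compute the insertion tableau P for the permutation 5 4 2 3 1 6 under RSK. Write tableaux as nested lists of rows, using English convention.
P = [[1, 3, 6], [2], [4], [5]]

Insert 5: appended to row 1. P = [[5]].
Insert 4: 4 bumps 5 from row 1; 5 starts row 2. P = [[4], [5]].
Insert 2: 2 bumps 4 from row 1; 4 bumps 5 from row 2; 5 starts row 3. P = [[2], [4], [5]].
Insert 3: appended to row 1. P = [[2, 3], [4], [5]].
Insert 1: 1 bumps 2 from row 1; 2 bumps 4 from row 2; 4 bumps 5 from row 3; 5 starts row 4. P = [[1, 3], [2], [4], [5]].
Insert 6: appended to row 1. P = [[1, 3, 6], [2], [4], [5]].

So P = [[1, 3, 6], [2], [4], [5]].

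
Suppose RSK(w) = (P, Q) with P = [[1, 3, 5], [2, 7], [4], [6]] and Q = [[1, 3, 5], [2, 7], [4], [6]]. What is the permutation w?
Reverse the RSK construction: for i from n down to 1, find the cell of Q containing i, remove the entry at that cell from P, and reverse-bump it up through P; the value ejected from row 1 is w(i).

Step i=7: Q has 7 at row 2, column 2; remove 7 from row 2 of P and reverse-bump: 7 enters row 1 and ejects 5. So w(7) = 5. P is now [[1, 3, 7], [2], [4], [6]].
Step i=6: Q has 6 at row 4, column 1; remove 6 from row 4 of P and reverse-bump: 6 enters row 3 and ejects 4; 4 enters row 2 and ejects 2; 2 enters row 1 and ejects 1. So w(6) = 1. P is now [[2, 3, 7], [4], [6]].
Step i=5: Q has 5 at row 1, column 3; remove that cell from P, ejecting 7. So w(5) = 7. P is now [[2, 3], [4], [6]].
Step i=4: Q has 4 at row 3, column 1; remove 6 from row 3 of P and reverse-bump: 6 enters row 2 and ejects 4; 4 enters row 1 and ejects 3. So w(4) = 3. P is now [[2, 4], [6]].
Step i=3: Q has 3 at row 1, column 2; remove that cell from P, ejecting 4. So w(3) = 4. P is now [[2], [6]].
Step i=2: Q has 2 at row 2, column 1; remove 6 from row 2 of P and reverse-bump: 6 enters row 1 and ejects 2. So w(2) = 2. P is now [[6]].
Step i=1: Q has 1 at row 1, column 1; remove that cell from P, ejecting 6. So w(1) = 6. P is now [].

So w = 6 2 4 3 7 1 5.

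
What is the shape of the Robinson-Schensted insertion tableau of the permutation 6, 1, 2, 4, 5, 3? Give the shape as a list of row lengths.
[4, 1, 1]

Row-insert each entry into an empty tableau.

After inserting 6: P = [[6]].
After inserting 1: P = [[1], [6]].
After inserting 2: P = [[1, 2], [6]].
After inserting 4: P = [[1, 2, 4], [6]].
After inserting 5: P = [[1, 2, 4, 5], [6]].
After inserting 3: P = [[1, 2, 3, 5], [4], [6]].

The final insertion tableau P = [[1, 2, 3, 5], [4], [6]] has shape [4, 1, 1].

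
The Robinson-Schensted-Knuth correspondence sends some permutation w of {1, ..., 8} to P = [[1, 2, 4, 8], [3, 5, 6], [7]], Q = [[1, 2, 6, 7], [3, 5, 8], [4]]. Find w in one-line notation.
Reverse the RSK construction: for i from n down to 1, find the cell of Q containing i, remove the entry at that cell from P, and reverse-bump it up through P; the value ejected from row 1 is w(i).

Step i=8: Q has 8 at row 2, column 3; remove 6 from row 2 of P and reverse-bump: 6 enters row 1 and ejects 4. So w(8) = 4. P is now [[1, 2, 6, 8], [3, 5], [7]].
Step i=7: Q has 7 at row 1, column 4; remove that cell from P, ejecting 8. So w(7) = 8. P is now [[1, 2, 6], [3, 5], [7]].
Step i=6: Q has 6 at row 1, column 3; remove that cell from P, ejecting 6. So w(6) = 6. P is now [[1, 2], [3, 5], [7]].
Step i=5: Q has 5 at row 2, column 2; remove 5 from row 2 of P and reverse-bump: 5 enters row 1 and ejects 2. So w(5) = 2. P is now [[1, 5], [3], [7]].
Step i=4: Q has 4 at row 3, column 1; remove 7 from row 3 of P and reverse-bump: 7 enters row 2 and ejects 3; 3 enters row 1 and ejects 1. So w(4) = 1. P is now [[3, 5], [7]].
Step i=3: Q has 3 at row 2, column 1; remove 7 from row 2 of P and reverse-bump: 7 enters row 1 and ejects 5. So w(3) = 5. P is now [[3, 7]].
Step i=2: Q has 2 at row 1, column 2; remove that cell from P, ejecting 7. So w(2) = 7. P is now [[3]].
Step i=1: Q has 1 at row 1, column 1; remove that cell from P, ejecting 3. So w(1) = 3. P is now [].

So w = 3 7 5 1 2 6 8 4.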